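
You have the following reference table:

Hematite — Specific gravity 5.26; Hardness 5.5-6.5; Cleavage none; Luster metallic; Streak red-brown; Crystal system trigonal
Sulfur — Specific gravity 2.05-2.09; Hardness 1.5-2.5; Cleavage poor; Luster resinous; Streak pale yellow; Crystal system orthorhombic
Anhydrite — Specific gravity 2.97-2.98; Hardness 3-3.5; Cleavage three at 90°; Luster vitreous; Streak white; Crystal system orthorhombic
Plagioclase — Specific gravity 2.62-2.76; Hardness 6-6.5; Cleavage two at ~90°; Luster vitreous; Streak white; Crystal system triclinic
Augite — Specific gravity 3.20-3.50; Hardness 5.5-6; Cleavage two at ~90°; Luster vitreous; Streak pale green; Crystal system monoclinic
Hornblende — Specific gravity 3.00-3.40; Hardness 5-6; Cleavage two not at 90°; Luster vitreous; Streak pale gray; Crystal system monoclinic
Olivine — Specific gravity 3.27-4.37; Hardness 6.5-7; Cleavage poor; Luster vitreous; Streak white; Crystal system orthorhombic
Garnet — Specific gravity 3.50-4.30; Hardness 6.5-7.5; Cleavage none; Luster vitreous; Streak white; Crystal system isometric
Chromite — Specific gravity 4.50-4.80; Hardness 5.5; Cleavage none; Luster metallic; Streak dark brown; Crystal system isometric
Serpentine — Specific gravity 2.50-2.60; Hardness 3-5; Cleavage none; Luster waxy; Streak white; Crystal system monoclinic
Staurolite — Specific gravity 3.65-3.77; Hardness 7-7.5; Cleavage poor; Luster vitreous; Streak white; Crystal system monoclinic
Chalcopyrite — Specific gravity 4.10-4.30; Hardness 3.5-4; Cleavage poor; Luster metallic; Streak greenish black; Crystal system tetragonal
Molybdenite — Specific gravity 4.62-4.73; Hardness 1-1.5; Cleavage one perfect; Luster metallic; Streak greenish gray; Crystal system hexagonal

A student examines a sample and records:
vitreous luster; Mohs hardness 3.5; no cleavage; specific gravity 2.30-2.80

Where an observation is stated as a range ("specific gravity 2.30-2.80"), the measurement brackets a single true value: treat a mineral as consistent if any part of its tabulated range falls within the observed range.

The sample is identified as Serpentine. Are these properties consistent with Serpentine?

Vitreous luster — Serpentine has waxy luster; a mismatch.
Mohs hardness 3.5 — matches Serpentine (hardness 3-5).
No cleavage — matches Serpentine (cleavage none).
Specific gravity 2.30-2.80 — matches Serpentine (SG 2.50-2.60).
Serpentine is excluded by the luster.

Inconsistent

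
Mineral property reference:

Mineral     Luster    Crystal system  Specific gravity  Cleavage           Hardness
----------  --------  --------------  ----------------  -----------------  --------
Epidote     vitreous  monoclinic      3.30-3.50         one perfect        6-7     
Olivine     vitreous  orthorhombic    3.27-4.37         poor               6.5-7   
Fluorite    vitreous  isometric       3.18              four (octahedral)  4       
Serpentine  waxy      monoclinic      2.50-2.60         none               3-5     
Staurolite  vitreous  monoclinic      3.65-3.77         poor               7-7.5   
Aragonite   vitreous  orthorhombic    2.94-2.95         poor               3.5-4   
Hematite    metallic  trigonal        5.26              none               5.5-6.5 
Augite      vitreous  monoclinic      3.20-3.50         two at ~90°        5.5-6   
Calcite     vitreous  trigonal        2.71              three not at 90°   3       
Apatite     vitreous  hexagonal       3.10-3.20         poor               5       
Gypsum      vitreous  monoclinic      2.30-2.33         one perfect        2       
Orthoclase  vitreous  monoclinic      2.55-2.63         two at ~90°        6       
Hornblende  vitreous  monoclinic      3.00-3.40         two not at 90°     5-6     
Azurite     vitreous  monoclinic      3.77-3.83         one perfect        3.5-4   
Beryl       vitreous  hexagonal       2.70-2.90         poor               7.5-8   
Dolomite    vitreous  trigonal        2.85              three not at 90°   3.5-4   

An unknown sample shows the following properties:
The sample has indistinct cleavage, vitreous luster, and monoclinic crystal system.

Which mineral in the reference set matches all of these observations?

Staurolite

Indistinct cleavage — only Olivine, Staurolite, Aragonite, Apatite, Beryl remain.
Vitreous luster — every remaining candidate is consistent.
Monoclinic crystal system — Staurolite remains.
The only mineral consistent with every observation is Staurolite.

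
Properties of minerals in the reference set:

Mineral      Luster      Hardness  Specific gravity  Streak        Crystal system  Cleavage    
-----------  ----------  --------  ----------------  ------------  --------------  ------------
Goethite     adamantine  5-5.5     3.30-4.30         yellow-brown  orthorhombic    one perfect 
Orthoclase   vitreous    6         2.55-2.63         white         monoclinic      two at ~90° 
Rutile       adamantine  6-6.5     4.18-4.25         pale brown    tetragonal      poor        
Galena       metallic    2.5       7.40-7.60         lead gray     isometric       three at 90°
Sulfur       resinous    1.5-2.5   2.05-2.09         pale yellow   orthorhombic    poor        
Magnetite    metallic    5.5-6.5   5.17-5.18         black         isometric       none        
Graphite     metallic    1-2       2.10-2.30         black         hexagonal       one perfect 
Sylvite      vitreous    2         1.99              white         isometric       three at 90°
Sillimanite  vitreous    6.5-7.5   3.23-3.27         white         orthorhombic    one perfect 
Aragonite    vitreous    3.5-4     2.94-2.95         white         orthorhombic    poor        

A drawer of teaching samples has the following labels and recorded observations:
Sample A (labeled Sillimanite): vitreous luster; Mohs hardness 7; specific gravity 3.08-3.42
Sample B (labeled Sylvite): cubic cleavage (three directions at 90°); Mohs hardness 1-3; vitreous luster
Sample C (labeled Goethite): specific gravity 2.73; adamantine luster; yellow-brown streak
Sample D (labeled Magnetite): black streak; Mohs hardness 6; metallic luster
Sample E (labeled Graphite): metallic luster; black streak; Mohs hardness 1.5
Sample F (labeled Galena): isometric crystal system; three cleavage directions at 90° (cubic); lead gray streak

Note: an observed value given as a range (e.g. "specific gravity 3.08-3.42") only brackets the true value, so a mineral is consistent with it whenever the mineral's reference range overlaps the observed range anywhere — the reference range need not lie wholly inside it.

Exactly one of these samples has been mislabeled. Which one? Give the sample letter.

Sample A: every observation is compatible with the reference values for Sillimanite.
Sample B: every observation is compatible with the reference values for Sylvite.
Sample C: specific gravity 2.73 is outside the reference for Goethite (SG 3.30-4.30) — mislabeled.
Sample D: every observation is compatible with the reference values for Magnetite.
Sample E: every observation is compatible with the reference values for Graphite.
Sample F: every observation is compatible with the reference values for Galena.
Sample C is the mislabeled one.

C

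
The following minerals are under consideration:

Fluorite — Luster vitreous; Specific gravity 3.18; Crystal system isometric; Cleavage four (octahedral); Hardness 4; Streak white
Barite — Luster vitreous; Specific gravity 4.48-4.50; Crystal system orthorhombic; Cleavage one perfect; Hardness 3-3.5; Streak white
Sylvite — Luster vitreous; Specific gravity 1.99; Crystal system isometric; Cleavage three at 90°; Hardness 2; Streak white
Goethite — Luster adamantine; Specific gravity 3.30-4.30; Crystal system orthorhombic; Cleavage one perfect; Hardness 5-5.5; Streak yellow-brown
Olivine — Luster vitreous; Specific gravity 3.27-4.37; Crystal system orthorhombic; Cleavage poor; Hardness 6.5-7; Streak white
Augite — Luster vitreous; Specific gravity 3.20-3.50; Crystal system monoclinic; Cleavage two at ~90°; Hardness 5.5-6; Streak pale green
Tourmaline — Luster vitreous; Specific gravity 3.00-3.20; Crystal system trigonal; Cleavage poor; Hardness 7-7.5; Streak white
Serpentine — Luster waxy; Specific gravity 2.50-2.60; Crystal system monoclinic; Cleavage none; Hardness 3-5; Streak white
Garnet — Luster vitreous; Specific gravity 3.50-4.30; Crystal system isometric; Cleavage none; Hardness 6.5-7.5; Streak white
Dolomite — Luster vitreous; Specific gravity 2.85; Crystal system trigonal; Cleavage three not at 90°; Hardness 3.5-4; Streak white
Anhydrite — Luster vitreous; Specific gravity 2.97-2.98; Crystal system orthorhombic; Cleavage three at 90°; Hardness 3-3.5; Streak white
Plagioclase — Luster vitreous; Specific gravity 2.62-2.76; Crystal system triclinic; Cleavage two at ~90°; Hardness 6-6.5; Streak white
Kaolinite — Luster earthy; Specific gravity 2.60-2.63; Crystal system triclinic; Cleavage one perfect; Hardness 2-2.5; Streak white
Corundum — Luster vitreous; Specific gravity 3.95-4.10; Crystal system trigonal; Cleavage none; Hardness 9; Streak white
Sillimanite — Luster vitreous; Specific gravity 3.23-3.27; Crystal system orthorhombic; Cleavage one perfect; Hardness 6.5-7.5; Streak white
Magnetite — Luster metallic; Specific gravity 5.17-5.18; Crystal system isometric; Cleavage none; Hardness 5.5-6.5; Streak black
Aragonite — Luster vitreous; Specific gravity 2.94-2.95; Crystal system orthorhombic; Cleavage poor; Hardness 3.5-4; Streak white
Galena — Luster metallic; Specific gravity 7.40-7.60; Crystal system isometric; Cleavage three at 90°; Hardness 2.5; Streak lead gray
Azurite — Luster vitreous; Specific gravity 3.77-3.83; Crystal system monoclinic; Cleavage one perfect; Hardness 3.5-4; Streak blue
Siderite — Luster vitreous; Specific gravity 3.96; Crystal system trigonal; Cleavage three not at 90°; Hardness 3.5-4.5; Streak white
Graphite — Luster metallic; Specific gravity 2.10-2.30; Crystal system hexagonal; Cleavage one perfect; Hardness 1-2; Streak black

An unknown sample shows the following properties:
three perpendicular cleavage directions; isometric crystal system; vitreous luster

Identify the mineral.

Three perpendicular cleavage directions: only Sylvite, Anhydrite, Galena remain.
Isometric crystal system is inconsistent with Anhydrite.
Vitreous luster rules out Galena.
Sylvite is the sole remaining match.

Sylvite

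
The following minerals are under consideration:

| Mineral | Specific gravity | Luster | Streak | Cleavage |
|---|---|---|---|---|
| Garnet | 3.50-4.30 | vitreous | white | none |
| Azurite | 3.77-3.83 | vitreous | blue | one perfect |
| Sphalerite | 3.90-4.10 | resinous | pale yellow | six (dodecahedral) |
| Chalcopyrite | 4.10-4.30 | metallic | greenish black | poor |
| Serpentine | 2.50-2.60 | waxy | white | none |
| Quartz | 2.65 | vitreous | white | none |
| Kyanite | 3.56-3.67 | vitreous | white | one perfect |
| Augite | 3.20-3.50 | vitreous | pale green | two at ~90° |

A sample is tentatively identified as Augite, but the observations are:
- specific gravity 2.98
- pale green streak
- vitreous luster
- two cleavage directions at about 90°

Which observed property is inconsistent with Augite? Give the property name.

specific gravity

Specific gravity 2.98: Augite has SG 3.20-3.50 — outside the reference range.
Pale green streak: Augite has pale green streak — consistent.
Vitreous luster: Augite has vitreous luster — consistent.
Two cleavage directions at about 90°: Augite has cleavage two at ~90° — consistent.
Only the specific gravity is inconsistent.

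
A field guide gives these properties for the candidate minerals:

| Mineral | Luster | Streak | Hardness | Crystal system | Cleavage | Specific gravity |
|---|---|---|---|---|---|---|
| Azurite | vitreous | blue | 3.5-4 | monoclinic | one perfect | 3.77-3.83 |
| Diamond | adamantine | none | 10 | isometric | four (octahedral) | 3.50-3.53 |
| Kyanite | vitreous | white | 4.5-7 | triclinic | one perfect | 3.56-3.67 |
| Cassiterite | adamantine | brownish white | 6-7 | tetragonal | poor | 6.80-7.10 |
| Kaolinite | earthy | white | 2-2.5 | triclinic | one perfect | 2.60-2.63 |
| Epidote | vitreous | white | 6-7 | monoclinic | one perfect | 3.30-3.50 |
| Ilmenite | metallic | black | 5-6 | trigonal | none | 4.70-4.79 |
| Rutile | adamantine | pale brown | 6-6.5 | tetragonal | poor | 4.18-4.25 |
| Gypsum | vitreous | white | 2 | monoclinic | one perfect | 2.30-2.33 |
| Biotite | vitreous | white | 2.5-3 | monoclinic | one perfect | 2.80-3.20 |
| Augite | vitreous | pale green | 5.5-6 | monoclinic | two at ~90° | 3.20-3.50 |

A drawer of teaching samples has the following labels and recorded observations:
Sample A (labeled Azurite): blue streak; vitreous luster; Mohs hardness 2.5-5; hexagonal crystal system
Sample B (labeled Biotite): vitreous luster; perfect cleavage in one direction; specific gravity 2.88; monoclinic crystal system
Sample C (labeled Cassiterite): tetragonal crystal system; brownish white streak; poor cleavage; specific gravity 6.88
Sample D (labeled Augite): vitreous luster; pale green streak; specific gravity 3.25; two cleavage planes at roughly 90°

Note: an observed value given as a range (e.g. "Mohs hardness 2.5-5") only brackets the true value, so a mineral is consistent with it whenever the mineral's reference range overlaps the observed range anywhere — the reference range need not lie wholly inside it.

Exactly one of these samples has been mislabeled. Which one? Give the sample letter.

Sample A: hexagonal crystal system is outside the reference for Azurite (monoclinic system) — mislabeled.
Sample B: nothing contradicts Biotite.
Sample C: nothing contradicts Cassiterite.
Sample D: nothing contradicts Augite.
The mislabeled specimen is A.

A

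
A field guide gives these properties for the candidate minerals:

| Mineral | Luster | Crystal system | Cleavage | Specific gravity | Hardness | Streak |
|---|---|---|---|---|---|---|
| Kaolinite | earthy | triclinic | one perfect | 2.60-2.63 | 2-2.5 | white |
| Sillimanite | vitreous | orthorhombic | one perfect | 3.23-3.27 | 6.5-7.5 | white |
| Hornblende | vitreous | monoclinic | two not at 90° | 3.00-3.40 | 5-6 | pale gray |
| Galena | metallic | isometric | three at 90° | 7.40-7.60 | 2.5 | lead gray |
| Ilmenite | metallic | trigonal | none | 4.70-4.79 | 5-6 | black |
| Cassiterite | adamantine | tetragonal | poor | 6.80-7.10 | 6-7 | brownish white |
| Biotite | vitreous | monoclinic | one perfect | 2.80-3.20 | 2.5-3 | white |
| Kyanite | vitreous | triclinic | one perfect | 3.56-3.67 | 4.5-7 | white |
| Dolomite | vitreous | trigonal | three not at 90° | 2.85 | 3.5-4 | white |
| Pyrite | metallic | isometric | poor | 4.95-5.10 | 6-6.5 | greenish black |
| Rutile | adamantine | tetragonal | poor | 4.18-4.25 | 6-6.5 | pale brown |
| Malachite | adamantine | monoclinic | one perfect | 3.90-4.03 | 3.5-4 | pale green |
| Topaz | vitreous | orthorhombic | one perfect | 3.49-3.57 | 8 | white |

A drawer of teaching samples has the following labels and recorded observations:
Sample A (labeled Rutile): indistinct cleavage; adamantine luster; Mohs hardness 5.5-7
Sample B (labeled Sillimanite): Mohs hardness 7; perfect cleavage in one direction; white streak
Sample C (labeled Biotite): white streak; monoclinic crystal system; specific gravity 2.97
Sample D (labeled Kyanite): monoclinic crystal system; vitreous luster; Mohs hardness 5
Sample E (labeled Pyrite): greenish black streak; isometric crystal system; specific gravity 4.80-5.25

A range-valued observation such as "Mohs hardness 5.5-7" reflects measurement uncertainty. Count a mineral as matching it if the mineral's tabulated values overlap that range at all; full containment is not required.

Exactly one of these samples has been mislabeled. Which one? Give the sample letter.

Sample A: all recorded properties match Rutile.
Sample B: all recorded properties match Sillimanite.
Sample C: all recorded properties match Biotite.
Sample D: monoclinic crystal system is outside the reference for Kyanite (triclinic system) — mislabeled.
Sample E: all recorded properties match Pyrite.
Only sample D is inconsistent with its label.

D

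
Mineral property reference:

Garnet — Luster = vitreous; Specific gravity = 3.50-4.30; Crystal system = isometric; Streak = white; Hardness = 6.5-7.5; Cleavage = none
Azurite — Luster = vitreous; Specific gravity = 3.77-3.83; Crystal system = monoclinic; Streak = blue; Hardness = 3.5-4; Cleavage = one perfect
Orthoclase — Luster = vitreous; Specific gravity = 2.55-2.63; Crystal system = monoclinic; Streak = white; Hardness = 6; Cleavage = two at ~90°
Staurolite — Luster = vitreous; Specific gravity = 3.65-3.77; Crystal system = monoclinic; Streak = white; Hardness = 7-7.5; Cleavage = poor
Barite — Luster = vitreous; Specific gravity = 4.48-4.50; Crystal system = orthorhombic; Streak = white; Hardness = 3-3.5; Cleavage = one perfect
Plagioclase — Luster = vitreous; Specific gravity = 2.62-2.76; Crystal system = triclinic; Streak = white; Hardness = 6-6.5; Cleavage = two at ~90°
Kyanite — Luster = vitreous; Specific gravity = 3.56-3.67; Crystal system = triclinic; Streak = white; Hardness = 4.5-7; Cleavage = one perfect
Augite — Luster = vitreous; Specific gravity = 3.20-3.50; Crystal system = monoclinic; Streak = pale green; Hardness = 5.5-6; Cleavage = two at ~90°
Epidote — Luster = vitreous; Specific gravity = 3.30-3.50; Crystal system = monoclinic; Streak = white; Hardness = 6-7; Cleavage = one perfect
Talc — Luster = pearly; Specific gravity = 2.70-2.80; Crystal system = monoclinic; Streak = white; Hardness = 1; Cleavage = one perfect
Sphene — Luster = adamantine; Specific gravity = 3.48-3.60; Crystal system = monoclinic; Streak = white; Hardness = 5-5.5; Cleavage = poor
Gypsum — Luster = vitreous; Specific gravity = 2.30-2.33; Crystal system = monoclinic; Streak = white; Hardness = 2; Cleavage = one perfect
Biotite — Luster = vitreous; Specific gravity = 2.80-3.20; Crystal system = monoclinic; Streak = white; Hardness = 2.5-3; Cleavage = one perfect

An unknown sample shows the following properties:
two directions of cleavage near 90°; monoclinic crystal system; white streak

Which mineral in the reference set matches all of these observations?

Two directions of cleavage near 90°: Orthoclase, Plagioclase, Augite remain.
Monoclinic crystal system is inconsistent with Plagioclase.
White streak is inconsistent with Augite.
Orthoclase is the sole remaining match.

Orthoclase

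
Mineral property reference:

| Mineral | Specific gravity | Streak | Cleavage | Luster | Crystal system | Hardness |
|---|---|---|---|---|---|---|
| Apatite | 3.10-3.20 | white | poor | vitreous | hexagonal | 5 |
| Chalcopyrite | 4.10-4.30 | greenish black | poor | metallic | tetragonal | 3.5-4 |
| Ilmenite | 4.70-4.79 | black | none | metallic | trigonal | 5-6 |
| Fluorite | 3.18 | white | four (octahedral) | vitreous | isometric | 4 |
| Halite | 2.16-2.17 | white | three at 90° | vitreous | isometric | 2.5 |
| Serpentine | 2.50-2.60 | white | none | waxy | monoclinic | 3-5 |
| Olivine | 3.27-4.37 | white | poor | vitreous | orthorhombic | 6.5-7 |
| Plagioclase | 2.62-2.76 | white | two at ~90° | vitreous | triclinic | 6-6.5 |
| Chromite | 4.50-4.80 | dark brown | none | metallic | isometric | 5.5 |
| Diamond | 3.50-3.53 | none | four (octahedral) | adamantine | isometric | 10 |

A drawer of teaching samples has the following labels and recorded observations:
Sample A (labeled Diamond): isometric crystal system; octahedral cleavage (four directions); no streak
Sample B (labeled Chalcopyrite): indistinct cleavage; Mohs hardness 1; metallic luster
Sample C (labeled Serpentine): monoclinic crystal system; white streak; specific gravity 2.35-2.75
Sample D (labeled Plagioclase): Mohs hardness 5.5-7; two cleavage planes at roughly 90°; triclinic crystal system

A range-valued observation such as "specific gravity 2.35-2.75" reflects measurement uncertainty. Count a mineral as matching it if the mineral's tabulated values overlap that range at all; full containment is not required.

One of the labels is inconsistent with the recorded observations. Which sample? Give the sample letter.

Sample A: nothing contradicts Diamond.
Sample B: Chalcopyrite has hardness 3.5-4, but the record shows Mohs hardness 1 — this label is wrong.
Sample C: nothing contradicts Serpentine.
Sample D: nothing contradicts Plagioclase.
Only sample B is inconsistent with its label.

B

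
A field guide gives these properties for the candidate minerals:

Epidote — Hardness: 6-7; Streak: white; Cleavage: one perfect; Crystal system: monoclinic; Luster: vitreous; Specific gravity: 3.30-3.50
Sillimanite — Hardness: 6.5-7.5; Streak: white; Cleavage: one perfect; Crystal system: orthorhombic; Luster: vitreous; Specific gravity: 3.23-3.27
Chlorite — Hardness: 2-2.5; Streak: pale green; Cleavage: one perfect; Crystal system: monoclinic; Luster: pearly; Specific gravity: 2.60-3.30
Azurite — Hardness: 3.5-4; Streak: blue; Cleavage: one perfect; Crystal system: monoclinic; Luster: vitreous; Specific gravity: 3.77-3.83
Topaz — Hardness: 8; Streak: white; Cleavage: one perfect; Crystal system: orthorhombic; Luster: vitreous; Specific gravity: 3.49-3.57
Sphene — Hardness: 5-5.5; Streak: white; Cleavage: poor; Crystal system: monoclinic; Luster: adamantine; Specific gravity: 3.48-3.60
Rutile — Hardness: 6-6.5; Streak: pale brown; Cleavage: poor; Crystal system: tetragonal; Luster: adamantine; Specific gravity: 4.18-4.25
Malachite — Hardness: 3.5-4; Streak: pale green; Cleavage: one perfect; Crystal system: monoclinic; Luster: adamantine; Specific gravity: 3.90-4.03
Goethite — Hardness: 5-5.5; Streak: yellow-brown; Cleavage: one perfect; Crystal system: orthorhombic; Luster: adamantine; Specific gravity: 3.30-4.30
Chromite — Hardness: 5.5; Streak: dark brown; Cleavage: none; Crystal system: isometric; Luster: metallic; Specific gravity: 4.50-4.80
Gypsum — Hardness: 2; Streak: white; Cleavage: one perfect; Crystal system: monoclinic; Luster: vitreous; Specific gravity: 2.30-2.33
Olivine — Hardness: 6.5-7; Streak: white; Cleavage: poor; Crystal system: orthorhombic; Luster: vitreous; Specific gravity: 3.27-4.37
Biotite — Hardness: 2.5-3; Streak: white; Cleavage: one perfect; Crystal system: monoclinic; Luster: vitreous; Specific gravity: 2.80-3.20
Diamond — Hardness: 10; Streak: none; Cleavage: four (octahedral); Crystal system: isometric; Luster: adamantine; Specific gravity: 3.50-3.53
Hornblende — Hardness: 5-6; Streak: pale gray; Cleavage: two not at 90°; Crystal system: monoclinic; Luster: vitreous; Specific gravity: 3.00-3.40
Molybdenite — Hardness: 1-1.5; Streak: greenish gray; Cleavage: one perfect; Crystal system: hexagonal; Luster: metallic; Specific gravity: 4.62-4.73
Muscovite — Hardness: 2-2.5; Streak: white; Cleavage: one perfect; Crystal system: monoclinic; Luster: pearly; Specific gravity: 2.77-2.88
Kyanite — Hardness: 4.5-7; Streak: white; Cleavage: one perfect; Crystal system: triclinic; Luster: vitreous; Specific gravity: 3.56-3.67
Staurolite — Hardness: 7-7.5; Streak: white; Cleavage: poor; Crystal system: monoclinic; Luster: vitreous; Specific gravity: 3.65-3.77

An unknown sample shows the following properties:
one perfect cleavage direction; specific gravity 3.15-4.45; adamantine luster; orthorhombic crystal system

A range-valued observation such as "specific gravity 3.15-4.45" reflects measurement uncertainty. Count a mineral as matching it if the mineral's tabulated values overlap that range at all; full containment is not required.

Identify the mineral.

One perfect cleavage direction: only Epidote, Sillimanite, Chlorite, Azurite, Topaz, Malachite, Goethite, Gypsum, Biotite, Molybdenite, Muscovite, Kyanite remain.
Specific gravity 3.15-4.45 is inconsistent with Gypsum, Molybdenite, Muscovite.
Adamantine luster: narrows the field to Malachite, Goethite.
Orthorhombic crystal system rules out Malachite.
Goethite is the sole remaining match.

Goethite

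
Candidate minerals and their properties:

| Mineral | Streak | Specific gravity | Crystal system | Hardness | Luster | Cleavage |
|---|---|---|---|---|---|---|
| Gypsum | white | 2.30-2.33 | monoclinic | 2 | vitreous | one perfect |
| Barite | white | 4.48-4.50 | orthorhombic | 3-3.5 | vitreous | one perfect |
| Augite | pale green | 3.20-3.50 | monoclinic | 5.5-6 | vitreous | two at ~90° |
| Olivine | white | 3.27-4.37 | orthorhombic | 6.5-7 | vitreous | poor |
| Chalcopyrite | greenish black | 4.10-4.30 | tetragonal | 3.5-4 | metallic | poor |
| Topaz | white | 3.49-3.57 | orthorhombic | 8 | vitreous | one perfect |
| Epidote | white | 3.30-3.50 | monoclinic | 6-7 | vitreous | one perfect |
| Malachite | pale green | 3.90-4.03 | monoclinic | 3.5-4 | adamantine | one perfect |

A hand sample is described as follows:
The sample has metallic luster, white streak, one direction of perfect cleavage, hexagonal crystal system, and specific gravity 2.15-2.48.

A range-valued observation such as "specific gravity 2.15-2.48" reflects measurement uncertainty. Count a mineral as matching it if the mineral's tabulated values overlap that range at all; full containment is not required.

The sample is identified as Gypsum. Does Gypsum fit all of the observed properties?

No

Metallic luster — Gypsum has vitreous luster; inconsistent.
White streak — fits Gypsum (white streak).
One direction of perfect cleavage — fits Gypsum (cleavage one perfect).
Hexagonal crystal system — Gypsum has monoclinic system; inconsistent.
Specific gravity 2.15-2.48 — fits Gypsum (SG 2.30-2.33).
2 of the observed properties are inconsistent with Gypsum.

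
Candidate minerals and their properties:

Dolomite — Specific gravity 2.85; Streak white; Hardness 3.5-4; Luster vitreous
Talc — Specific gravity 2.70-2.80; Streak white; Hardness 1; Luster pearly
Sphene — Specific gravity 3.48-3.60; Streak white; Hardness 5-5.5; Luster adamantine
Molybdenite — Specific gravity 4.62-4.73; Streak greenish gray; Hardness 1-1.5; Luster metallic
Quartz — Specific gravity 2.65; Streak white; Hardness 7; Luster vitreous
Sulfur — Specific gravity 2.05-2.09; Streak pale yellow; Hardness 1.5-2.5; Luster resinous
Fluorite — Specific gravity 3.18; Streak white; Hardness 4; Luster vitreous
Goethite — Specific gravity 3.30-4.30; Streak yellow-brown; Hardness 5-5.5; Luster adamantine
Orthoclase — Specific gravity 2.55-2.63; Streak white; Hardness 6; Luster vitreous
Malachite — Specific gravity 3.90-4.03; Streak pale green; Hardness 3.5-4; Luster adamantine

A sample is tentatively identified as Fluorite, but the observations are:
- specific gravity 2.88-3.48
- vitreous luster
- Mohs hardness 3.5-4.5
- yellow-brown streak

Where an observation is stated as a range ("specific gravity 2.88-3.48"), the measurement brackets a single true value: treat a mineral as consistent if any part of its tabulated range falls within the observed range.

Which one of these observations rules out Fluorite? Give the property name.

streak

Specific gravity 2.88-3.48: Fluorite has SG 3.18 — within range.
Vitreous luster: Fluorite has vitreous luster — within range.
Mohs hardness 3.5-4.5: Fluorite has hardness 4 — within range.
Yellow-brown streak: Fluorite has white streak — does not match.
The streak is the one property that does not fit.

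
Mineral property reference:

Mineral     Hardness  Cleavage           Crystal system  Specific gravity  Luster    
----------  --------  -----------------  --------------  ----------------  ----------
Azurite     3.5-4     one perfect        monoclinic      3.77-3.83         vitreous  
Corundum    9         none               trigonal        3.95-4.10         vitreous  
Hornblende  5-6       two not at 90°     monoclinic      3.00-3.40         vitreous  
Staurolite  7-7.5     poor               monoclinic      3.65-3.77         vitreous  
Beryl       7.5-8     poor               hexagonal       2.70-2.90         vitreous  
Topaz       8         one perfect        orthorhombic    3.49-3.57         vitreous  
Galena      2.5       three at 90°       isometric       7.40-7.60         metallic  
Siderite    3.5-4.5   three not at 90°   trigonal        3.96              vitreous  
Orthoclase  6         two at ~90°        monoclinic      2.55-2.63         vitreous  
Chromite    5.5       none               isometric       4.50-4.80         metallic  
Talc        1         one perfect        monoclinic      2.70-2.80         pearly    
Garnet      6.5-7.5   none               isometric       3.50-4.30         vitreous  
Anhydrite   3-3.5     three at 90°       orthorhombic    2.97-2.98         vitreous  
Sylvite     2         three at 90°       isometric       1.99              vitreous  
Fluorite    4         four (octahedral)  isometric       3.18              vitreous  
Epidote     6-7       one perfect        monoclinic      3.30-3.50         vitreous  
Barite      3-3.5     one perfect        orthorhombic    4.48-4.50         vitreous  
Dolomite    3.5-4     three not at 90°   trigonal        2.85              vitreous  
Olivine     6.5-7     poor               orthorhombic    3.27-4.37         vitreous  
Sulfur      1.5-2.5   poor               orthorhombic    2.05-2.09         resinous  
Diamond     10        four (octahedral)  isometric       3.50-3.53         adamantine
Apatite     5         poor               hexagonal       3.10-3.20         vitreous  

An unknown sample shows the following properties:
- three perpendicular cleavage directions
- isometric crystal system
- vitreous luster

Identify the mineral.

Three perpendicular cleavage directions: Galena, Anhydrite, Sylvite remain.
Isometric crystal system eliminates Anhydrite.
Vitreous luster rules out Galena.
The only mineral consistent with every observation is Sylvite.

Sylvite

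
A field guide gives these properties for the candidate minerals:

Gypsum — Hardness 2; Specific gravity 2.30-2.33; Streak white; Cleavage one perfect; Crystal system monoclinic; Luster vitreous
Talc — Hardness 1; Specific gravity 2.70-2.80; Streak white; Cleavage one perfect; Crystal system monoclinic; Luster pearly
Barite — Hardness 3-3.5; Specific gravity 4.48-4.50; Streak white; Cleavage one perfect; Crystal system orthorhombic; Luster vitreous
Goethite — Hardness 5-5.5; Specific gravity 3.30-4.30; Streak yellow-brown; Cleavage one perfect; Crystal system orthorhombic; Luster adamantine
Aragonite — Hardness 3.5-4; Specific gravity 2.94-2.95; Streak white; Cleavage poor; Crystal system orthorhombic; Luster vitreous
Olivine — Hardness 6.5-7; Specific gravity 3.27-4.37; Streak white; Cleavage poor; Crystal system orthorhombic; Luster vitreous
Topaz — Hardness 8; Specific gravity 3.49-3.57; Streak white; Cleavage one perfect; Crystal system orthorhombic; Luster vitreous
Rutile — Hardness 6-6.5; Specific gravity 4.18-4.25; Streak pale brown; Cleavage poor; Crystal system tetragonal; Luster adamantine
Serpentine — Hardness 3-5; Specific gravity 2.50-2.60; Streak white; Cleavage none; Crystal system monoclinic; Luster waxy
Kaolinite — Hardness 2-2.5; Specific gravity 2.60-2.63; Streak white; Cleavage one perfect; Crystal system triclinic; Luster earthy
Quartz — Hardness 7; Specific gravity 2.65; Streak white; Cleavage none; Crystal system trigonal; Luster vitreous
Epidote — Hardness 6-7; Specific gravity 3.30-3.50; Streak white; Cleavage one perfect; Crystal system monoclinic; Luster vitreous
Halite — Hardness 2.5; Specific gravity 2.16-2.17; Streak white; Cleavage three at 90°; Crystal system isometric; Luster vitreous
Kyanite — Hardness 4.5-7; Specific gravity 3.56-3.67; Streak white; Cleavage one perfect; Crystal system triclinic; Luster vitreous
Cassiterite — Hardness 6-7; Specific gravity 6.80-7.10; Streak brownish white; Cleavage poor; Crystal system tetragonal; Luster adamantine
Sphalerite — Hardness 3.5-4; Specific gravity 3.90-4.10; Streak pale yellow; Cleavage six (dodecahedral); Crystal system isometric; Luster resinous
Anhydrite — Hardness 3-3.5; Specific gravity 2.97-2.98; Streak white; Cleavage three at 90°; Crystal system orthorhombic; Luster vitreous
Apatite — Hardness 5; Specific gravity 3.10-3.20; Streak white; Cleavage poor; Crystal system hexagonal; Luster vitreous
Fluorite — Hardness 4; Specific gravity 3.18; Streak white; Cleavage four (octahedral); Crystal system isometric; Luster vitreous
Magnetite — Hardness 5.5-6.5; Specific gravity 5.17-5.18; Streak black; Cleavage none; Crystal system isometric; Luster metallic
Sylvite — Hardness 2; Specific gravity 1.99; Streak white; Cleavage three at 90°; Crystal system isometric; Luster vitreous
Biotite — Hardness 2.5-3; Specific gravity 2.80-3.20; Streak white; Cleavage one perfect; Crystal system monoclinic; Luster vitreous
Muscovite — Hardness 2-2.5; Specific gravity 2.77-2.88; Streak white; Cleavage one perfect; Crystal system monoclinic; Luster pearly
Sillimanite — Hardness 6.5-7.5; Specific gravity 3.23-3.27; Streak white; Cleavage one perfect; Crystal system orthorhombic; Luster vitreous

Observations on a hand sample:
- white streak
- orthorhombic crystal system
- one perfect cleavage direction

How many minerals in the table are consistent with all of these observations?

White streak rules out Goethite, Rutile, Cassiterite, Sphalerite, Magnetite.
Orthorhombic crystal system — Barite, Aragonite, Olivine, Topaz, Anhydrite, Sillimanite remain.
One perfect cleavage direction is inconsistent with Aragonite, Olivine, Anhydrite.
Remaining candidates: Barite, Sillimanite, Topaz.
That is 3 minerals.

3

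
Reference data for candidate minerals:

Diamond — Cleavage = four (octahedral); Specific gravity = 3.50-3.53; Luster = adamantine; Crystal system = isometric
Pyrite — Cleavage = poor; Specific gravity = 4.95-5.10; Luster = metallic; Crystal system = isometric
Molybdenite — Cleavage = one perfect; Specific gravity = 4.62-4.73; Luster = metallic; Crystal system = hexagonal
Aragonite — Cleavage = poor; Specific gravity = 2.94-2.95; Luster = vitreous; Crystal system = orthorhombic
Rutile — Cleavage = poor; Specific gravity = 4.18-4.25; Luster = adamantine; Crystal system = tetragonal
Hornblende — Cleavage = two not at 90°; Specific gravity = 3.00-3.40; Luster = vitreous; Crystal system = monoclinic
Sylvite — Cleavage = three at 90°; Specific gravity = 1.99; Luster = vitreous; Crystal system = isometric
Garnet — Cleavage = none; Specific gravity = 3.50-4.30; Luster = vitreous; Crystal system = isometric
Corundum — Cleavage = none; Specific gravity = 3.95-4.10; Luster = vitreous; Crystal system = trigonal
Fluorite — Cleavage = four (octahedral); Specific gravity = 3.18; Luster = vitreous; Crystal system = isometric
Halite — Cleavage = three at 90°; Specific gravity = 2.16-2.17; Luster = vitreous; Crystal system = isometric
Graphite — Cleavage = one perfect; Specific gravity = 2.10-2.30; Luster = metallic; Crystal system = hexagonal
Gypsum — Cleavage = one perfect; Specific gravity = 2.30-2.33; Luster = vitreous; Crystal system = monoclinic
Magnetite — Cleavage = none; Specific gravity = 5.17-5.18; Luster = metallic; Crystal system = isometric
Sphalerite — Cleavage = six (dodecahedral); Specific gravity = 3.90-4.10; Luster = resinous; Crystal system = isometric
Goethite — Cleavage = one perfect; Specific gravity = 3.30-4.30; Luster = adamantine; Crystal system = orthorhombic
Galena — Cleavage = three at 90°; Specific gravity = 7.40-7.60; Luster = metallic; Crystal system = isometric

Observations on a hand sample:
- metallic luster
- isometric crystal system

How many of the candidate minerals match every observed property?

Metallic luster: Pyrite, Molybdenite, Graphite, Magnetite, Galena remain.
Isometric crystal system rules out Molybdenite, Graphite.
Consistent with every observation: Galena, Magnetite, Pyrite.
That is 3 minerals.

3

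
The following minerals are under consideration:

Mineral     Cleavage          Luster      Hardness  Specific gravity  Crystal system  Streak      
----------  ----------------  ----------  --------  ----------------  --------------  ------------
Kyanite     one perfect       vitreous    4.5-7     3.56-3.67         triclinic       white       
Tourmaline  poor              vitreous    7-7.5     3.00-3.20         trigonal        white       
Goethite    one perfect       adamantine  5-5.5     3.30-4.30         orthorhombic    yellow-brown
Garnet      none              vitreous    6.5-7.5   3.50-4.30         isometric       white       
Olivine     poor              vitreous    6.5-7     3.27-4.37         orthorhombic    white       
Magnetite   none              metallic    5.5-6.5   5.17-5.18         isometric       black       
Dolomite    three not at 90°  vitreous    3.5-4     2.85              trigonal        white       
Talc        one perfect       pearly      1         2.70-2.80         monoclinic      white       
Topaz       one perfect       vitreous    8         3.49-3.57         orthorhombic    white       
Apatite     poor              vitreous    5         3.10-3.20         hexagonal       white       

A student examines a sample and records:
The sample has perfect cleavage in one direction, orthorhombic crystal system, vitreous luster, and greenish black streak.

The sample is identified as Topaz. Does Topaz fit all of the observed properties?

Perfect cleavage in one direction — fits Topaz (cleavage one perfect).
Orthorhombic crystal system — fits Topaz (orthorhombic system).
Vitreous luster — fits Topaz (vitreous luster).
Greenish black streak — Topaz has white streak; a mismatch.
Streak alone is enough to reject Topaz.

Inconsistent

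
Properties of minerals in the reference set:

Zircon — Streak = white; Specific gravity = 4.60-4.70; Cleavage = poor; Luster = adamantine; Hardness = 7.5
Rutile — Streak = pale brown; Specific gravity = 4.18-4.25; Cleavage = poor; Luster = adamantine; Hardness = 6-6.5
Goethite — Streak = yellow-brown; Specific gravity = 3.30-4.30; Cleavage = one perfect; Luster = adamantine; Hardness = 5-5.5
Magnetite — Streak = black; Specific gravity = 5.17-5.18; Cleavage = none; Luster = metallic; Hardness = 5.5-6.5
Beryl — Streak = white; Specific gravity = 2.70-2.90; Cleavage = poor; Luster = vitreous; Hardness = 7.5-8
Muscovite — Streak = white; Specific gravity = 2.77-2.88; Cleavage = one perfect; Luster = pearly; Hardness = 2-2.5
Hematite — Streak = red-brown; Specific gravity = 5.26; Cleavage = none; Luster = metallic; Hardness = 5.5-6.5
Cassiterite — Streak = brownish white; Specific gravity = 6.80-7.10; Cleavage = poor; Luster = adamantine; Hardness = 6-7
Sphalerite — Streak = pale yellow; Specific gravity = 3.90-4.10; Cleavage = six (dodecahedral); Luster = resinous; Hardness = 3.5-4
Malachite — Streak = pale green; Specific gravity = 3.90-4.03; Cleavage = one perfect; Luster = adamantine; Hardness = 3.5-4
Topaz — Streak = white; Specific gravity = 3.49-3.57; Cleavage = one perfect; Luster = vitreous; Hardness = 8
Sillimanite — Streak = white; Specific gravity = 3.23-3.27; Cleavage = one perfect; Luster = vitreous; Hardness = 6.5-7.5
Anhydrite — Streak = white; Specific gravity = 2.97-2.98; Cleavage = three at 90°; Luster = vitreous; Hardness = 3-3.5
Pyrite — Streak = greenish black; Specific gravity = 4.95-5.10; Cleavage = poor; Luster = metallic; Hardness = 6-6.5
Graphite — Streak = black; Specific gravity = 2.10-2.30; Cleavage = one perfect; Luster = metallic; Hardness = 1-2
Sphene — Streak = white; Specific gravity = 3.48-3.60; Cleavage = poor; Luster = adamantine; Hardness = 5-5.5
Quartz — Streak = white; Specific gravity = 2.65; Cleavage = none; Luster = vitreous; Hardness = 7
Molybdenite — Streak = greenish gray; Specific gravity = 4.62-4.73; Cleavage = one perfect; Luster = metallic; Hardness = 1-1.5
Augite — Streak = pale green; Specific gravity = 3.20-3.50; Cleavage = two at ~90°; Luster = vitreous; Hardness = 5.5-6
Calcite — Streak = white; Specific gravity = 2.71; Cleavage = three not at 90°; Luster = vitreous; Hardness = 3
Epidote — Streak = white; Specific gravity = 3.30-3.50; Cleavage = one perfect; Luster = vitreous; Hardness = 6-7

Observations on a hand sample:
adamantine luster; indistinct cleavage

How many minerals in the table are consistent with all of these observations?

4

Adamantine luster — only Zircon, Rutile, Goethite, Cassiterite, Malachite, Sphene remain.
Indistinct cleavage eliminates Goethite, Malachite.
Consistent with every observation: Cassiterite, Rutile, Sphene, Zircon.
That is 4 minerals.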